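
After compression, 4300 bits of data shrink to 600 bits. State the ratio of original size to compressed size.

Compression ratio = Original / Compressed
= 4300 / 600 = 7.17:1


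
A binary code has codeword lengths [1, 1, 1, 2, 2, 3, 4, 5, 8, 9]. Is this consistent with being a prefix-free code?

Kraft inequality: Σ 2^(-l_i) ≤ 1 for prefix-free code
Calculating: 2^(-1) + 2^(-1) + 2^(-1) + 2^(-2) + 2^(-2) + 2^(-3) + 2^(-4) + 2^(-5) + 2^(-8) + 2^(-9)
= 0.5 + 0.5 + 0.5 + 0.25 + 0.25 + 0.125 + 0.0625 + 0.03125 + 0.00390625 + 0.001953125
= 2.2246
Since 2.2246 > 1, prefix-free code does not exist


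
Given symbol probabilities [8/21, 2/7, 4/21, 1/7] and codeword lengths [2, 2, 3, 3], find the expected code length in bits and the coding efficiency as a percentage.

Average length L = Σ p_i × l_i = 2.3333 bits
Entropy H = 1.9035 bits
Efficiency η = H/L × 100% = 81.58%


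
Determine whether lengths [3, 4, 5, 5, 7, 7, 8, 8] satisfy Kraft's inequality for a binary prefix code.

Kraft inequality: Σ 2^(-l_i) ≤ 1 for prefix-free code
Calculating: 2^(-3) + 2^(-4) + 2^(-5) + 2^(-5) + 2^(-7) + 2^(-7) + 2^(-8) + 2^(-8)
= 0.125 + 0.0625 + 0.03125 + 0.03125 + 0.0078125 + 0.0078125 + 0.00390625 + 0.00390625
= 0.2734
Since 0.2734 ≤ 1, prefix-free code exists


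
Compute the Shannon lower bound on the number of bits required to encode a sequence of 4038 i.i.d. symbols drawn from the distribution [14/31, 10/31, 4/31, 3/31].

Entropy H = 1.7517 bits/symbol
Minimum bits = H × n = 1.7517 × 4038
= 7073.40 bits


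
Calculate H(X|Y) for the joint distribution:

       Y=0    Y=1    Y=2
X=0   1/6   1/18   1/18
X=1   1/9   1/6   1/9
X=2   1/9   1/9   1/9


H(X|Y) = Σ_y p(y) H(X|Y=y)
  p(Y=0) = 7/18, H(X|Y=0) = 1.5567
  p(Y=1) = 1/3, H(X|Y=1) = 1.4591
  p(Y=2) = 5/18, H(X|Y=2) = 1.5219
H(X|Y) = 0.3889×1.5567 + 0.3333×1.4591 + 0.2778×1.5219 = 1.5145 bits


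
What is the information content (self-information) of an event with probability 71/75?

Information content I(x) = -log₂(p(x))
I = -log₂(71/75) = -log₂(0.9467)
I = 0.0791 bits


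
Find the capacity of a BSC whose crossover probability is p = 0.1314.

For BSC with error probability p:
C = 1 - H(p) where H(p) is binary entropy
H(0.1314) = -0.1314 × log₂(0.1314) - 0.8686 × log₂(0.8686)
H(p) = 0.5613
C = 1 - 0.5613 = 0.4387 bits/use


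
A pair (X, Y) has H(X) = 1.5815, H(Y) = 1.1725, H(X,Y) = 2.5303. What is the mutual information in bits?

I(X;Y) = H(X) + H(Y) - H(X,Y)
I(X;Y) = 1.5815 + 1.1725 - 2.5303 = 0.2237 bits


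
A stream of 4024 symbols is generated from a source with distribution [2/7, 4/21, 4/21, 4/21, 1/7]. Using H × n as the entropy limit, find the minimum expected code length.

Entropy H = 2.2845 bits/symbol
Minimum bits = H × n = 2.2845 × 4024
= 9192.73 bits


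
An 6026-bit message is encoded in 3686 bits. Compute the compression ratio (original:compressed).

Compression ratio = Original / Compressed
= 6026 / 3686 = 1.63:1


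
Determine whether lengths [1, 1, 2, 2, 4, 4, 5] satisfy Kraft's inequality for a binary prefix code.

Kraft inequality: Σ 2^(-l_i) ≤ 1 for prefix-free code
Calculating: 2^(-1) + 2^(-1) + 2^(-2) + 2^(-2) + 2^(-4) + 2^(-4) + 2^(-5)
= 0.5 + 0.5 + 0.25 + 0.25 + 0.0625 + 0.0625 + 0.03125
= 1.6562
Since 1.6562 > 1, prefix-free code does not exist


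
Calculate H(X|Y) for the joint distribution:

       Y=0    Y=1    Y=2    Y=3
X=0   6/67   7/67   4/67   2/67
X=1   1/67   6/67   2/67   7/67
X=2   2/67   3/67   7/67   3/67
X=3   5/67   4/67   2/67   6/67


H(X|Y) = Σ_y p(y) H(X|Y=y)
  p(Y=0) = 14/67, H(X|Y=0) = 1.7274
  p(Y=1) = 20/67, H(X|Y=1) = 1.9261
  p(Y=2) = 15/67, H(X|Y=2) = 1.7968
  p(Y=3) = 18/67, H(X|Y=3) = 1.8413
H(X|Y) = 0.2090×1.7274 + 0.2985×1.9261 + 0.2239×1.7968 + 0.2687×1.8413 = 1.8328 bits


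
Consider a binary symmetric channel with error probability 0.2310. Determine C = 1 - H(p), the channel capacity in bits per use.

For BSC with error probability p:
C = 1 - H(p) where H(p) is binary entropy
H(0.2310) = -0.2310 × log₂(0.2310) - 0.7690 × log₂(0.7690)
H(p) = 0.7798
C = 1 - 0.7798 = 0.2202 bits/use


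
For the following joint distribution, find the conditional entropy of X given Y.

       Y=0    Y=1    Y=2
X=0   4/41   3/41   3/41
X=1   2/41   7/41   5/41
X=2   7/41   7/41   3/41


H(X|Y) = Σ_y p(y) H(X|Y=y)
  p(Y=0) = 13/41, H(X|Y=0) = 1.4196
  p(Y=1) = 17/41, H(X|Y=1) = 1.4958
  p(Y=2) = 11/41, H(X|Y=2) = 1.5395
H(X|Y) = 0.3171×1.4196 + 0.4146×1.4958 + 0.2683×1.5395 = 1.4834 bits


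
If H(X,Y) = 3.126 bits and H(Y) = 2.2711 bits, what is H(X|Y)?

Chain rule: H(X,Y) = H(X|Y) + H(Y)
H(X|Y) = H(X,Y) - H(Y) = 3.126 - 2.2711 = 0.8549 bits


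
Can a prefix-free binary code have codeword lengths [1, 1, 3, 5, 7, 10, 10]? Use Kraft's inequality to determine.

Kraft inequality: Σ 2^(-l_i) ≤ 1 for prefix-free code
Calculating: 2^(-1) + 2^(-1) + 2^(-3) + 2^(-5) + 2^(-7) + 2^(-10) + 2^(-10)
= 0.5 + 0.5 + 0.125 + 0.03125 + 0.0078125 + 0.0009765625 + 0.0009765625
= 1.1660
Since 1.1660 > 1, prefix-free code does not exist


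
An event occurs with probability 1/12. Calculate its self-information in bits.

Information content I(x) = -log₂(p(x))
I = -log₂(1/12) = -log₂(0.0833)
I = 3.5850 bits


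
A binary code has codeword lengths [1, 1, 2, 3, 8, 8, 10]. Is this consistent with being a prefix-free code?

Kraft inequality: Σ 2^(-l_i) ≤ 1 for prefix-free code
Calculating: 2^(-1) + 2^(-1) + 2^(-2) + 2^(-3) + 2^(-8) + 2^(-8) + 2^(-10)
= 0.5 + 0.5 + 0.25 + 0.125 + 0.00390625 + 0.00390625 + 0.0009765625
= 1.3838
Since 1.3838 > 1, prefix-free code does not exist


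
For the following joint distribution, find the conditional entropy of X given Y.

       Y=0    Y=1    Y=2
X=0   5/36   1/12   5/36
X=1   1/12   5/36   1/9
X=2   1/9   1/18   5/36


H(X|Y) = Σ_y p(y) H(X|Y=y)
  p(Y=0) = 1/3, H(X|Y=0) = 1.5546
  p(Y=1) = 5/18, H(X|Y=1) = 1.4855
  p(Y=2) = 7/18, H(X|Y=2) = 1.5774
H(X|Y) = 0.3333×1.5546 + 0.2778×1.4855 + 0.3889×1.5774 = 1.5443 bits


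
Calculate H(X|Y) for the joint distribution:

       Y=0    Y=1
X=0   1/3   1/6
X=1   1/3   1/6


H(X|Y) = Σ_y p(y) H(X|Y=y)
  p(Y=0) = 2/3, H(X|Y=0) = 1.0000
  p(Y=1) = 1/3, H(X|Y=1) = 1.0000
H(X|Y) = 0.6667×1.0000 + 0.3333×1.0000 = 1.0000 bits


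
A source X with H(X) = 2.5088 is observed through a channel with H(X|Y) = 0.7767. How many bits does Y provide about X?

I(X;Y) = H(X) - H(X|Y)
I(X;Y) = 2.5088 - 0.7767 = 1.7321 bits


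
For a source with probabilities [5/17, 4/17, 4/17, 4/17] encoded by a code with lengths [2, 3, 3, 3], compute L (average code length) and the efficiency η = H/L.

Average length L = Σ p_i × l_i = 2.7059 bits
Entropy H = 1.9928 bits
Efficiency η = H/L × 100% = 73.65%


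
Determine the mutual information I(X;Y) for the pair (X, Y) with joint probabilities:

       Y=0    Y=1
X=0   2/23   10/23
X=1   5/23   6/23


H(X) = 0.9986, H(Y) = 0.8865, H(X,Y) = 1.8132
I(X;Y) = H(X) + H(Y) - H(X,Y) = 0.0720 bits


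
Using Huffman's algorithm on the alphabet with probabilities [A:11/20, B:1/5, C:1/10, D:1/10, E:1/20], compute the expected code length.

Huffman tree construction:
Combine smallest probabilities repeatedly
Resulting codes:
  A: 1 (length 1)
  B: 00 (length 2)
  C: 0111 (length 4)
  D: 010 (length 3)
  E: 0110 (length 4)
Average length = Σ p(s) × length(s) = 1.8500 bits


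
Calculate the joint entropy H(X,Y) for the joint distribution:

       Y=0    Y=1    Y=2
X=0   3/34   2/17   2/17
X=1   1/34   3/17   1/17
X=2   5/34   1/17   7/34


H(X,Y) = -Σ p(x,y) log₂ p(x,y)
  p(0,0)=3/34: -0.0882 × log₂(0.0882) = 0.3090
  p(0,1)=2/17: -0.1176 × log₂(0.1176) = 0.3632
  p(0,2)=2/17: -0.1176 × log₂(0.1176) = 0.3632
  p(1,0)=1/34: -0.0294 × log₂(0.0294) = 0.1496
  p(1,1)=3/17: -0.1765 × log₂(0.1765) = 0.4416
  p(1,2)=1/17: -0.0588 × log₂(0.0588) = 0.2404
  p(2,0)=5/34: -0.1471 × log₂(0.1471) = 0.4067
  p(2,1)=1/17: -0.0588 × log₂(0.0588) = 0.2404
  p(2,2)=7/34: -0.2059 × log₂(0.2059) = 0.4694
H(X,Y) = 2.9838 bits


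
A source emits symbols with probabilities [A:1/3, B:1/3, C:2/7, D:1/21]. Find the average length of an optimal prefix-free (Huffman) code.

Huffman tree construction:
Combine smallest probabilities repeatedly
Resulting codes:
  A: 10 (length 2)
  B: 11 (length 2)
  C: 01 (length 2)
  D: 00 (length 2)
Average length = Σ p(s) × length(s) = 2.0000 bits


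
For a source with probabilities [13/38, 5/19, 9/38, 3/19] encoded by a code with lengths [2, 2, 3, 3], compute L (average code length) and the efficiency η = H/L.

Average length L = Σ p_i × l_i = 2.3947 bits
Entropy H = 1.9489 bits
Efficiency η = H/L × 100% = 81.38%


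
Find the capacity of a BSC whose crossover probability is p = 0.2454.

For BSC with error probability p:
C = 1 - H(p) where H(p) is binary entropy
H(0.2454) = -0.2454 × log₂(0.2454) - 0.7546 × log₂(0.7546)
H(p) = 0.8039
C = 1 - 0.8039 = 0.1961 bits/use


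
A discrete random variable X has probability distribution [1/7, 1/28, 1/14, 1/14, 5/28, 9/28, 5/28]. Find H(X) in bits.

H(X) = -Σ p(x) log₂ p(x)
  -1/7 × log₂(1/7) = 0.4011
  -1/28 × log₂(1/28) = 0.1717
  -1/14 × log₂(1/14) = 0.2720
  -1/14 × log₂(1/14) = 0.2720
  -5/28 × log₂(5/28) = 0.4438
  -9/28 × log₂(9/28) = 0.5263
  -5/28 × log₂(5/28) = 0.4438
H(X) = 2.5306 bits


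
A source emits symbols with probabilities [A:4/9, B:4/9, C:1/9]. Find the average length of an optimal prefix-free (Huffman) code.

Huffman tree construction:
Combine smallest probabilities repeatedly
Resulting codes:
  A: 11 (length 2)
  B: 0 (length 1)
  C: 10 (length 2)
Average length = Σ p(s) × length(s) = 1.5556 bits


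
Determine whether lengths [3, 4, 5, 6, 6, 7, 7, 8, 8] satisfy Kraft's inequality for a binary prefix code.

Kraft inequality: Σ 2^(-l_i) ≤ 1 for prefix-free code
Calculating: 2^(-3) + 2^(-4) + 2^(-5) + 2^(-6) + 2^(-6) + 2^(-7) + 2^(-7) + 2^(-8) + 2^(-8)
= 0.125 + 0.0625 + 0.03125 + 0.015625 + 0.015625 + 0.0078125 + 0.0078125 + 0.00390625 + 0.00390625
= 0.2734
Since 0.2734 ≤ 1, prefix-free code exists


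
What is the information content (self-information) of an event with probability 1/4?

Information content I(x) = -log₂(p(x))
I = -log₂(1/4) = -log₂(0.2500)
I = 2.0000 bits


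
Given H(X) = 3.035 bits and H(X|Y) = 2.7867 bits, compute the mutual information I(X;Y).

I(X;Y) = H(X) - H(X|Y)
I(X;Y) = 3.035 - 2.7867 = 0.2483 bits


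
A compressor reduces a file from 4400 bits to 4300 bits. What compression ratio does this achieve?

Compression ratio = Original / Compressed
= 4400 / 4300 = 1.02:1


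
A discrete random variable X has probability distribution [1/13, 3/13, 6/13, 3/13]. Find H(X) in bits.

H(X) = -Σ p(x) log₂ p(x)
  -1/13 × log₂(1/13) = 0.2846
  -3/13 × log₂(3/13) = 0.4882
  -6/13 × log₂(6/13) = 0.5148
  -3/13 × log₂(3/13) = 0.4882
H(X) = 1.7759 bits


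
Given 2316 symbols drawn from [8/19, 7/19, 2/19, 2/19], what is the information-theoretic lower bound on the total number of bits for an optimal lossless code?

Entropy H = 1.7400 bits/symbol
Minimum bits = H × n = 1.7400 × 2316
= 4029.73 bits


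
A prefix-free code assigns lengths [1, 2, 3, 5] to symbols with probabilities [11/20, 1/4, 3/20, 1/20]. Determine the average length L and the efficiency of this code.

Average length L = Σ p_i × l_i = 1.7500 bits
Entropy H = 1.6010 bits
Efficiency η = H/L × 100% = 91.49%


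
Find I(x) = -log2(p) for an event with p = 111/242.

Information content I(x) = -log₂(p(x))
I = -log₂(111/242) = -log₂(0.4587)
I = 1.1244 bits


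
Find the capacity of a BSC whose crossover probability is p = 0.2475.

For BSC with error probability p:
C = 1 - H(p) where H(p) is binary entropy
H(0.2475) = -0.2475 × log₂(0.2475) - 0.7525 × log₂(0.7525)
H(p) = 0.8073
C = 1 - 0.8073 = 0.1927 bits/use


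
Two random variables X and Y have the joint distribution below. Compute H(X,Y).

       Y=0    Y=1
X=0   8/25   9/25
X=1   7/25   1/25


H(X,Y) = -Σ p(x,y) log₂ p(x,y)
  p(0,0)=8/25: -0.3200 × log₂(0.3200) = 0.5260
  p(0,1)=9/25: -0.3600 × log₂(0.3600) = 0.5306
  p(1,0)=7/25: -0.2800 × log₂(0.2800) = 0.5142
  p(1,1)=1/25: -0.0400 × log₂(0.0400) = 0.1858
H(X,Y) = 1.7566 bits


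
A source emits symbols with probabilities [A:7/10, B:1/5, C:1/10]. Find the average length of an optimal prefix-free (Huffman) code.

Huffman tree construction:
Combine smallest probabilities repeatedly
Resulting codes:
  A: 1 (length 1)
  B: 01 (length 2)
  C: 00 (length 2)
Average length = Σ p(s) × length(s) = 1.3000 bits


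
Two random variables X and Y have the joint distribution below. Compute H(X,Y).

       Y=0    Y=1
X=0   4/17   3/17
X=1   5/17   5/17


H(X,Y) = -Σ p(x,y) log₂ p(x,y)
  p(0,0)=4/17: -0.2353 × log₂(0.2353) = 0.4912
  p(0,1)=3/17: -0.1765 × log₂(0.1765) = 0.4416
  p(1,0)=5/17: -0.2941 × log₂(0.2941) = 0.5193
  p(1,1)=5/17: -0.2941 × log₂(0.2941) = 0.5193
H(X,Y) = 1.9713 bits


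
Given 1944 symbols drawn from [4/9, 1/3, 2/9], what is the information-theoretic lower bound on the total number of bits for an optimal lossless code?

Entropy H = 1.5305 bits/symbol
Minimum bits = H × n = 1.5305 × 1944
= 2975.28 bits


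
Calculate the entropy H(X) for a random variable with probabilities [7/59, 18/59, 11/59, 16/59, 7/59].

H(X) = -Σ p(x) log₂ p(x)
  -7/59 × log₂(7/59) = 0.3649
  -18/59 × log₂(18/59) = 0.5225
  -11/59 × log₂(11/59) = 0.4518
  -16/59 × log₂(16/59) = 0.5105
  -7/59 × log₂(7/59) = 0.3649
H(X) = 2.2146 bits


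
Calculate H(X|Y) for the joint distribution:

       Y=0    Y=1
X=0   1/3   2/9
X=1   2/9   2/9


H(X|Y) = Σ_y p(y) H(X|Y=y)
  p(Y=0) = 5/9, H(X|Y=0) = 0.9710
  p(Y=1) = 4/9, H(X|Y=1) = 1.0000
H(X|Y) = 0.5556×0.9710 + 0.4444×1.0000 = 0.9839 bits


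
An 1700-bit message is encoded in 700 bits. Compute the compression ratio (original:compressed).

Compression ratio = Original / Compressed
= 1700 / 700 = 2.43:1


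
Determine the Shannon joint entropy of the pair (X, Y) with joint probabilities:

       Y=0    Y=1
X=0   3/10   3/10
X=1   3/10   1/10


H(X,Y) = -Σ p(x,y) log₂ p(x,y)
  p(0,0)=3/10: -0.3000 × log₂(0.3000) = 0.5211
  p(0,1)=3/10: -0.3000 × log₂(0.3000) = 0.5211
  p(1,0)=3/10: -0.3000 × log₂(0.3000) = 0.5211
  p(1,1)=1/10: -0.1000 × log₂(0.1000) = 0.3322
H(X,Y) = 1.8955 bits


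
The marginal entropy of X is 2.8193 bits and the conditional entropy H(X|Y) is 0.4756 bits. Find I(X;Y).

I(X;Y) = H(X) - H(X|Y)
I(X;Y) = 2.8193 - 0.4756 = 2.3437 bits


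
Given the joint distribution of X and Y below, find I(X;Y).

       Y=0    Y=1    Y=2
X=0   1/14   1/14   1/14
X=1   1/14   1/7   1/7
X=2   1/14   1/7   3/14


H(X) = 1.5306, H(Y) = 1.5306, H(X,Y) = 3.0391
I(X;Y) = H(X) + H(Y) - H(X,Y) = 0.0221 bits


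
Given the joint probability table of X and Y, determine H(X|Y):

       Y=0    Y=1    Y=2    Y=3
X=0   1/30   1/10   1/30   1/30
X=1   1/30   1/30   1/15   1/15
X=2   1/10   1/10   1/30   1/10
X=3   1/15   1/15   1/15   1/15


H(X|Y) = Σ_y p(y) H(X|Y=y)
  p(Y=0) = 7/30, H(X|Y=0) = 1.8424
  p(Y=1) = 3/10, H(X|Y=1) = 1.8911
  p(Y=2) = 1/5, H(X|Y=2) = 1.9183
  p(Y=3) = 4/15, H(X|Y=3) = 1.9056
H(X|Y) = 0.2333×1.8424 + 0.3000×1.8911 + 0.2000×1.9183 + 0.2667×1.9056 = 1.8890 bits


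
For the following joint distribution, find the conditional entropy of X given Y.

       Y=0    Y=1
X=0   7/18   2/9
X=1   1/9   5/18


H(X|Y) = Σ_y p(y) H(X|Y=y)
  p(Y=0) = 1/2, H(X|Y=0) = 0.7642
  p(Y=1) = 1/2, H(X|Y=1) = 0.9911
H(X|Y) = 0.5000×0.7642 + 0.5000×0.9911 = 0.8776 bits


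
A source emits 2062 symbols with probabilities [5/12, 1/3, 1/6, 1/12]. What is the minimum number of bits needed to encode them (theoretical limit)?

Entropy H = 1.7842 bits/symbol
Minimum bits = H × n = 1.7842 × 2062
= 3678.94 bits


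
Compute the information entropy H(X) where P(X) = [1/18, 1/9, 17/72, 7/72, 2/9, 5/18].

H(X) = -Σ p(x) log₂ p(x)
  -1/18 × log₂(1/18) = 0.2317
  -1/9 × log₂(1/9) = 0.3522
  -17/72 × log₂(17/72) = 0.4917
  -7/72 × log₂(7/72) = 0.3269
  -2/9 × log₂(2/9) = 0.4822
  -5/18 × log₂(5/18) = 0.5133
H(X) = 2.3980 bits


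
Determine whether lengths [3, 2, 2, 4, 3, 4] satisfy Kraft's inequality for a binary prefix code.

Kraft inequality: Σ 2^(-l_i) ≤ 1 for prefix-free code
Calculating: 2^(-3) + 2^(-2) + 2^(-2) + 2^(-4) + 2^(-3) + 2^(-4)
= 0.125 + 0.25 + 0.25 + 0.0625 + 0.125 + 0.0625
= 0.8750
Since 0.8750 ≤ 1, prefix-free code exists


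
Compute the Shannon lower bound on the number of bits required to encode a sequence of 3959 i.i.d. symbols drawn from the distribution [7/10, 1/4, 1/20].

Entropy H = 1.0763 bits/symbol
Minimum bits = H × n = 1.0763 × 3959
= 4261.06 bits


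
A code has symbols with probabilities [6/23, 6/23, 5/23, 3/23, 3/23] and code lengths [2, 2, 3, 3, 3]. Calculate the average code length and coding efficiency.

Average length L = Σ p_i × l_i = 2.4783 bits
Entropy H = 2.2567 bits
Efficiency η = H/L × 100% = 91.06%


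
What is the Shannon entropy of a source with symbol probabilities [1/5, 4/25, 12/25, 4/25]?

H(X) = -Σ p(x) log₂ p(x)
  -1/5 × log₂(1/5) = 0.4644
  -4/25 × log₂(4/25) = 0.4230
  -12/25 × log₂(12/25) = 0.5083
  -4/25 × log₂(4/25) = 0.4230
H(X) = 1.8187 bits


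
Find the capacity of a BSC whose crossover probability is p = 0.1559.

For BSC with error probability p:
C = 1 - H(p) where H(p) is binary entropy
H(0.1559) = -0.1559 × log₂(0.1559) - 0.8441 × log₂(0.8441)
H(p) = 0.6244
C = 1 - 0.6244 = 0.3756 bits/use


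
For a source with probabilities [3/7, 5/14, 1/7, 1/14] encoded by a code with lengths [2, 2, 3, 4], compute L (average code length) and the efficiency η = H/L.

Average length L = Σ p_i × l_i = 2.2857 bits
Entropy H = 1.7274 bits
Efficiency η = H/L × 100% = 75.57%


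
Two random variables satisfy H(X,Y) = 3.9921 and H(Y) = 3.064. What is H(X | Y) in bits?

Chain rule: H(X,Y) = H(X|Y) + H(Y)
H(X|Y) = H(X,Y) - H(Y) = 3.9921 - 3.064 = 0.9281 bits


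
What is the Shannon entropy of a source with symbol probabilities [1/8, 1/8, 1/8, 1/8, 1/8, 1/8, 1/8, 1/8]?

H(X) = -Σ p(x) log₂ p(x)
  -1/8 × log₂(1/8) = 0.3750
  -1/8 × log₂(1/8) = 0.3750
  -1/8 × log₂(1/8) = 0.3750
  -1/8 × log₂(1/8) = 0.3750
  -1/8 × log₂(1/8) = 0.3750
  -1/8 × log₂(1/8) = 0.3750
  -1/8 × log₂(1/8) = 0.3750
  -1/8 × log₂(1/8) = 0.3750
H(X) = 3.0000 bits


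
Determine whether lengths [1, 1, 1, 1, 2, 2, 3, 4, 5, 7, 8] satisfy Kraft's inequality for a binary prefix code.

Kraft inequality: Σ 2^(-l_i) ≤ 1 for prefix-free code
Calculating: 2^(-1) + 2^(-1) + 2^(-1) + 2^(-1) + 2^(-2) + 2^(-2) + 2^(-3) + 2^(-4) + 2^(-5) + 2^(-7) + 2^(-8)
= 0.5 + 0.5 + 0.5 + 0.5 + 0.25 + 0.25 + 0.125 + 0.0625 + 0.03125 + 0.0078125 + 0.00390625
= 2.7305
Since 2.7305 > 1, prefix-free code does not exist


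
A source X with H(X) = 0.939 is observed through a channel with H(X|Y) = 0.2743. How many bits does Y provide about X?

I(X;Y) = H(X) - H(X|Y)
I(X;Y) = 0.939 - 0.2743 = 0.6647 bits


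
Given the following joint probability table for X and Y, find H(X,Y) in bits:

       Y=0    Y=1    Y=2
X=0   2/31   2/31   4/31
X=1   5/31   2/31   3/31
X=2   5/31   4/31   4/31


H(X,Y) = -Σ p(x,y) log₂ p(x,y)
  p(0,0)=2/31: -0.0645 × log₂(0.0645) = 0.2551
  p(0,1)=2/31: -0.0645 × log₂(0.0645) = 0.2551
  p(0,2)=4/31: -0.1290 × log₂(0.1290) = 0.3812
  p(1,0)=5/31: -0.1613 × log₂(0.1613) = 0.4246
  p(1,1)=2/31: -0.0645 × log₂(0.0645) = 0.2551
  p(1,2)=3/31: -0.0968 × log₂(0.0968) = 0.3261
  p(2,0)=5/31: -0.1613 × log₂(0.1613) = 0.4246
  p(2,1)=4/31: -0.1290 × log₂(0.1290) = 0.3812
  p(2,2)=4/31: -0.1290 × log₂(0.1290) = 0.3812
H(X,Y) = 3.0841 bits


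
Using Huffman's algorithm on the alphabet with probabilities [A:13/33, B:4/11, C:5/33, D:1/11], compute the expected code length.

Huffman tree construction:
Combine smallest probabilities repeatedly
Resulting codes:
  A: 0 (length 1)
  B: 11 (length 2)
  C: 101 (length 3)
  D: 100 (length 3)
Average length = Σ p(s) × length(s) = 1.8485 bits


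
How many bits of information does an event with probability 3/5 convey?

Information content I(x) = -log₂(p(x))
I = -log₂(3/5) = -log₂(0.6000)
I = 0.7370 bits


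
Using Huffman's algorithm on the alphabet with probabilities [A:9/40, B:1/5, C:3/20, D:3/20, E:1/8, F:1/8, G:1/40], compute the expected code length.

Huffman tree construction:
Combine smallest probabilities repeatedly
Resulting codes:
  A: 01 (length 2)
  B: 00 (length 2)
  C: 101 (length 3)
  D: 110 (length 3)
  E: 1111 (length 4)
  F: 100 (length 3)
  G: 1110 (length 4)
Average length = Σ p(s) × length(s) = 2.7250 bits


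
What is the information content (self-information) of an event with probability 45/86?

Information content I(x) = -log₂(p(x))
I = -log₂(45/86) = -log₂(0.5233)
I = 0.9344 bits


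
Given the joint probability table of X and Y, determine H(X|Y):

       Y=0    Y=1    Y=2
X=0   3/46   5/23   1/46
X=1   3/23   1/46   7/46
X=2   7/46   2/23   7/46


H(X|Y) = Σ_y p(y) H(X|Y=y)
  p(Y=0) = 8/23, H(X|Y=0) = 1.5052
  p(Y=1) = 15/46, H(X|Y=1) = 1.1589
  p(Y=2) = 15/46, H(X|Y=2) = 1.2867
H(X|Y) = 0.3478×1.5052 + 0.3261×1.1589 + 0.3261×1.2867 = 1.3211 bits


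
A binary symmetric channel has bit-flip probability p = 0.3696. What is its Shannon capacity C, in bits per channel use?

For BSC with error probability p:
C = 1 - H(p) where H(p) is binary entropy
H(0.3696) = -0.3696 × log₂(0.3696) - 0.6304 × log₂(0.6304)
H(p) = 0.9504
C = 1 - 0.9504 = 0.0496 bits/use


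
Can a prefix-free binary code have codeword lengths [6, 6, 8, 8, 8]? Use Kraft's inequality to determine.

Kraft inequality: Σ 2^(-l_i) ≤ 1 for prefix-free code
Calculating: 2^(-6) + 2^(-6) + 2^(-8) + 2^(-8) + 2^(-8)
= 0.015625 + 0.015625 + 0.00390625 + 0.00390625 + 0.00390625
= 0.0430
Since 0.0430 ≤ 1, prefix-free code exists


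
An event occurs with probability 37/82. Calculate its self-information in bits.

Information content I(x) = -log₂(p(x))
I = -log₂(37/82) = -log₂(0.4512)
I = 1.1481 bits


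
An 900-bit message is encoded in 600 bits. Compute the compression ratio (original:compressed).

Compression ratio = Original / Compressed
= 900 / 600 = 1.50:1


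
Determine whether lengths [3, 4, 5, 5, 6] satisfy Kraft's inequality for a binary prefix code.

Kraft inequality: Σ 2^(-l_i) ≤ 1 for prefix-free code
Calculating: 2^(-3) + 2^(-4) + 2^(-5) + 2^(-5) + 2^(-6)
= 0.125 + 0.0625 + 0.03125 + 0.03125 + 0.015625
= 0.2656
Since 0.2656 ≤ 1, prefix-free code exists


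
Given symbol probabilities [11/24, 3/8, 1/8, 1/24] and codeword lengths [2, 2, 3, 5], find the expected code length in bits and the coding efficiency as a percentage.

Average length L = Σ p_i × l_i = 2.2500 bits
Entropy H = 1.6125 bits
Efficiency η = H/L × 100% = 71.67%


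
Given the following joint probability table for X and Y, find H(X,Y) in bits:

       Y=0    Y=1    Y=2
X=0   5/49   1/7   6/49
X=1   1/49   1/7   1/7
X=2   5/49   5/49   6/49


H(X,Y) = -Σ p(x,y) log₂ p(x,y)
  p(0,0)=5/49: -0.1020 × log₂(0.1020) = 0.3360
  p(0,1)=1/7: -0.1429 × log₂(0.1429) = 0.4011
  p(0,2)=6/49: -0.1224 × log₂(0.1224) = 0.3710
  p(1,0)=1/49: -0.0204 × log₂(0.0204) = 0.1146
  p(1,1)=1/7: -0.1429 × log₂(0.1429) = 0.4011
  p(1,2)=1/7: -0.1429 × log₂(0.1429) = 0.4011
  p(2,0)=5/49: -0.1020 × log₂(0.1020) = 0.3360
  p(2,1)=5/49: -0.1020 × log₂(0.1020) = 0.3360
  p(2,2)=6/49: -0.1224 × log₂(0.1224) = 0.3710
H(X,Y) = 3.0677 bits


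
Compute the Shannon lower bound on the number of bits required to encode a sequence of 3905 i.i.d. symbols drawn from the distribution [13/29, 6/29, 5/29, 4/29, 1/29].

Entropy H = 1.9881 bits/symbol
Minimum bits = H × n = 1.9881 × 3905
= 7763.72 bits


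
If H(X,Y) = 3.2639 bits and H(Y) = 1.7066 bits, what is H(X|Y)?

Chain rule: H(X,Y) = H(X|Y) + H(Y)
H(X|Y) = H(X,Y) - H(Y) = 3.2639 - 1.7066 = 1.5573 bits


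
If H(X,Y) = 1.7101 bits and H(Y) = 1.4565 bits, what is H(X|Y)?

Chain rule: H(X,Y) = H(X|Y) + H(Y)
H(X|Y) = H(X,Y) - H(Y) = 1.7101 - 1.4565 = 0.2536 bits


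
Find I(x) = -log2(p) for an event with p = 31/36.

Information content I(x) = -log₂(p(x))
I = -log₂(31/36) = -log₂(0.8611)
I = 0.2157 bits


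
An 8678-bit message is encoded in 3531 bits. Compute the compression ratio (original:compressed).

Compression ratio = Original / Compressed
= 8678 / 3531 = 2.46:1


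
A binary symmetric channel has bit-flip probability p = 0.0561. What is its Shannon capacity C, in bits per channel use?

For BSC with error probability p:
C = 1 - H(p) where H(p) is binary entropy
H(0.0561) = -0.0561 × log₂(0.0561) - 0.9439 × log₂(0.9439)
H(p) = 0.3118
C = 1 - 0.3118 = 0.6882 bits/use


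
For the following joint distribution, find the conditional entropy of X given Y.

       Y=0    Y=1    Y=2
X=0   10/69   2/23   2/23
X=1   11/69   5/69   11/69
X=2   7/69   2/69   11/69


H(X|Y) = Σ_y p(y) H(X|Y=y)
  p(Y=0) = 28/69, H(X|Y=0) = 1.5601
  p(Y=1) = 13/69, H(X|Y=1) = 1.4605
  p(Y=2) = 28/69, H(X|Y=2) = 1.5353
H(X|Y) = 0.4058×1.5601 + 0.1884×1.4605 + 0.4058×1.5353 = 1.5313 bits


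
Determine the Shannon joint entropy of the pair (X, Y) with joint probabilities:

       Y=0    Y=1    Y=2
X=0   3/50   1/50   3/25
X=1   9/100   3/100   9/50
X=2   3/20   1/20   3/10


H(X,Y) = -Σ p(x,y) log₂ p(x,y)
  p(0,0)=3/50: -0.0600 × log₂(0.0600) = 0.2435
  p(0,1)=1/50: -0.0200 × log₂(0.0200) = 0.1129
  p(0,2)=3/25: -0.1200 × log₂(0.1200) = 0.3671
  p(1,0)=9/100: -0.0900 × log₂(0.0900) = 0.3127
  p(1,1)=3/100: -0.0300 × log₂(0.0300) = 0.1518
  p(1,2)=9/50: -0.1800 × log₂(0.1800) = 0.4453
  p(2,0)=3/20: -0.1500 × log₂(0.1500) = 0.4105
  p(2,1)=1/20: -0.0500 × log₂(0.0500) = 0.2161
  p(2,2)=3/10: -0.3000 × log₂(0.3000) = 0.5211
H(X,Y) = 2.7809 bits


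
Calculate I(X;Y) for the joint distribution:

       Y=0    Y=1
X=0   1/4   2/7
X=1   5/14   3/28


H(X) = 0.9963, H(Y) = 0.9666, H(X,Y) = 1.8922
I(X;Y) = H(X) + H(Y) - H(X,Y) = 0.0708 bits


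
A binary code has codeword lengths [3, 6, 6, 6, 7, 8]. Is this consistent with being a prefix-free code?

Kraft inequality: Σ 2^(-l_i) ≤ 1 for prefix-free code
Calculating: 2^(-3) + 2^(-6) + 2^(-6) + 2^(-6) + 2^(-7) + 2^(-8)
= 0.125 + 0.015625 + 0.015625 + 0.015625 + 0.0078125 + 0.00390625
= 0.1836
Since 0.1836 ≤ 1, prefix-free code exists


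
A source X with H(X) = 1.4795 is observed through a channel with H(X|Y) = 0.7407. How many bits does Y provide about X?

I(X;Y) = H(X) - H(X|Y)
I(X;Y) = 1.4795 - 0.7407 = 0.7388 bits


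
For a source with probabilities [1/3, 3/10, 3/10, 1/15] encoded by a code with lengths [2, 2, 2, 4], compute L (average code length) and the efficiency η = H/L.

Average length L = Σ p_i × l_i = 2.1333 bits
Entropy H = 1.8310 bits
Efficiency η = H/L × 100% = 85.83%


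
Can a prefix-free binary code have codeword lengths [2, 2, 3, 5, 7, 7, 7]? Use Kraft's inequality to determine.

Kraft inequality: Σ 2^(-l_i) ≤ 1 for prefix-free code
Calculating: 2^(-2) + 2^(-2) + 2^(-3) + 2^(-5) + 2^(-7) + 2^(-7) + 2^(-7)
= 0.25 + 0.25 + 0.125 + 0.03125 + 0.0078125 + 0.0078125 + 0.0078125
= 0.6797
Since 0.6797 ≤ 1, prefix-free code exists


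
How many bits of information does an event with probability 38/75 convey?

Information content I(x) = -log₂(p(x))
I = -log₂(38/75) = -log₂(0.5067)
I = 0.9809 bits


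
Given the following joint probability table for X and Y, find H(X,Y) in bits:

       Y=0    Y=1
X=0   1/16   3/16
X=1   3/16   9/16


H(X,Y) = -Σ p(x,y) log₂ p(x,y)
  p(0,0)=1/16: -0.0625 × log₂(0.0625) = 0.2500
  p(0,1)=3/16: -0.1875 × log₂(0.1875) = 0.4528
  p(1,0)=3/16: -0.1875 × log₂(0.1875) = 0.4528
  p(1,1)=9/16: -0.5625 × log₂(0.5625) = 0.4669
H(X,Y) = 1.6226 bits


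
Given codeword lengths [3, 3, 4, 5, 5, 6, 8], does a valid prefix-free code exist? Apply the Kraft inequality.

Kraft inequality: Σ 2^(-l_i) ≤ 1 for prefix-free code
Calculating: 2^(-3) + 2^(-3) + 2^(-4) + 2^(-5) + 2^(-5) + 2^(-6) + 2^(-8)
= 0.125 + 0.125 + 0.0625 + 0.03125 + 0.03125 + 0.015625 + 0.00390625
= 0.3945
Since 0.3945 ≤ 1, prefix-free code exists


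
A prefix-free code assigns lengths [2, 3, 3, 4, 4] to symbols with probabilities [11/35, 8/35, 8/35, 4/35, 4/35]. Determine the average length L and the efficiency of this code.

Average length L = Σ p_i × l_i = 2.9143 bits
Entropy H = 2.2135 bits
Efficiency η = H/L × 100% = 75.95%


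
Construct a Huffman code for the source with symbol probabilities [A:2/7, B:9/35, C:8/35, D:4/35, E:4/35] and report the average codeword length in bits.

Huffman tree construction:
Combine smallest probabilities repeatedly
Resulting codes:
  A: 11 (length 2)
  B: 10 (length 2)
  C: 00 (length 2)
  D: 010 (length 3)
  E: 011 (length 3)
Average length = Σ p(s) × length(s) = 2.2286 bits


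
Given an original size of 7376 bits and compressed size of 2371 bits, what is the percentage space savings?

Space savings = (1 - Compressed/Original) × 100%
= (1 - 2371/7376) × 100%
= 67.86%


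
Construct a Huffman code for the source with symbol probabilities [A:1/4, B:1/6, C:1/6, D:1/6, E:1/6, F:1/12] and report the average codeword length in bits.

Huffman tree construction:
Combine smallest probabilities repeatedly
Resulting codes:
  A: 01 (length 2)
  B: 101 (length 3)
  C: 110 (length 3)
  D: 111 (length 3)
  E: 00 (length 2)
  F: 100 (length 3)
Average length = Σ p(s) × length(s) = 2.5833 bits


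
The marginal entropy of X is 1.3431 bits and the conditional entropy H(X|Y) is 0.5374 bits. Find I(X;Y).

I(X;Y) = H(X) - H(X|Y)
I(X;Y) = 1.3431 - 0.5374 = 0.8057 bits


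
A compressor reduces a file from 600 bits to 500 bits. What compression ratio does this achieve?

Compression ratio = Original / Compressed
= 600 / 500 = 1.20:1


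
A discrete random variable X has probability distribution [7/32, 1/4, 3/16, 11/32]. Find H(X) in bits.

H(X) = -Σ p(x) log₂ p(x)
  -7/32 × log₂(7/32) = 0.4796
  -1/4 × log₂(1/4) = 0.5000
  -3/16 × log₂(3/16) = 0.4528
  -11/32 × log₂(11/32) = 0.5296
H(X) = 1.9620 bits


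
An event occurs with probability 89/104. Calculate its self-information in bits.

Information content I(x) = -log₂(p(x))
I = -log₂(89/104) = -log₂(0.8558)
I = 0.2247 bits


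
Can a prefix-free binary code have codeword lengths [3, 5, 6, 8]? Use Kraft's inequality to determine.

Kraft inequality: Σ 2^(-l_i) ≤ 1 for prefix-free code
Calculating: 2^(-3) + 2^(-5) + 2^(-6) + 2^(-8)
= 0.125 + 0.03125 + 0.015625 + 0.00390625
= 0.1758
Since 0.1758 ≤ 1, prefix-free code exists


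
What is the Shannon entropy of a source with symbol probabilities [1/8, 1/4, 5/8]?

H(X) = -Σ p(x) log₂ p(x)
  -1/8 × log₂(1/8) = 0.3750
  -1/4 × log₂(1/4) = 0.5000
  -5/8 × log₂(5/8) = 0.4238
H(X) = 1.2988 bits


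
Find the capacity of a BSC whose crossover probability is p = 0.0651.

For BSC with error probability p:
C = 1 - H(p) where H(p) is binary entropy
H(0.0651) = -0.0651 × log₂(0.0651) - 0.9349 × log₂(0.9349)
H(p) = 0.3474
C = 1 - 0.3474 = 0.6526 bits/use


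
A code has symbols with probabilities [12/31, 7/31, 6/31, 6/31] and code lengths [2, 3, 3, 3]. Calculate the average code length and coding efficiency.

Average length L = Σ p_i × l_i = 2.6129 bits
Entropy H = 1.9319 bits
Efficiency η = H/L × 100% = 73.94%


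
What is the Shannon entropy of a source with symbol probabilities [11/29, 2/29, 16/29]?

H(X) = -Σ p(x) log₂ p(x)
  -11/29 × log₂(11/29) = 0.5305
  -2/29 × log₂(2/29) = 0.2661
  -16/29 × log₂(16/29) = 0.4734
H(X) = 1.2699 bits


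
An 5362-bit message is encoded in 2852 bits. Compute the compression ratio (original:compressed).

Compression ratio = Original / Compressed
= 5362 / 2852 = 1.88:1


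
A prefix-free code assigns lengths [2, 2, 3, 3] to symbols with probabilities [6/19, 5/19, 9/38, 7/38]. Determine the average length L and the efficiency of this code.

Average length L = Σ p_i × l_i = 2.4211 bits
Entropy H = 1.9737 bits
Efficiency η = H/L × 100% = 81.52%


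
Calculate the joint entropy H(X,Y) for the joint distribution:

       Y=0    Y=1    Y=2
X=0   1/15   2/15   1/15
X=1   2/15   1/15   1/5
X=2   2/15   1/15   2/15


H(X,Y) = -Σ p(x,y) log₂ p(x,y)
  p(0,0)=1/15: -0.0667 × log₂(0.0667) = 0.2605
  p(0,1)=2/15: -0.1333 × log₂(0.1333) = 0.3876
  p(0,2)=1/15: -0.0667 × log₂(0.0667) = 0.2605
  p(1,0)=2/15: -0.1333 × log₂(0.1333) = 0.3876
  p(1,1)=1/15: -0.0667 × log₂(0.0667) = 0.2605
  p(1,2)=1/5: -0.2000 × log₂(0.2000) = 0.4644
  p(2,0)=2/15: -0.1333 × log₂(0.1333) = 0.3876
  p(2,1)=1/15: -0.0667 × log₂(0.0667) = 0.2605
  p(2,2)=2/15: -0.1333 × log₂(0.1333) = 0.3876
H(X,Y) = 3.0566 bits


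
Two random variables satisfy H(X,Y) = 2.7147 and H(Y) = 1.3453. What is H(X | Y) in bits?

Chain rule: H(X,Y) = H(X|Y) + H(Y)
H(X|Y) = H(X,Y) - H(Y) = 2.7147 - 1.3453 = 1.3694 bits


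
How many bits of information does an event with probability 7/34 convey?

Information content I(x) = -log₂(p(x))
I = -log₂(7/34) = -log₂(0.2059)
I = 2.2801 bits


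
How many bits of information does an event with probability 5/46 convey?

Information content I(x) = -log₂(p(x))
I = -log₂(5/46) = -log₂(0.1087)
I = 3.2016 bits


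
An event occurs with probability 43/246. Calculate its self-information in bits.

Information content I(x) = -log₂(p(x))
I = -log₂(43/246) = -log₂(0.1748)
I = 2.5162 bits


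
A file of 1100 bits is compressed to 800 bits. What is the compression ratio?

Compression ratio = Original / Compressed
= 1100 / 800 = 1.38:1


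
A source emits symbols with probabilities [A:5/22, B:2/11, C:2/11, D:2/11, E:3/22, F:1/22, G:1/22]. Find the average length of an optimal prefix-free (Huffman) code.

Huffman tree construction:
Combine smallest probabilities repeatedly
Resulting codes:
  A: 01 (length 2)
  B: 110 (length 3)
  C: 111 (length 3)
  D: 00 (length 2)
  E: 101 (length 3)
  F: 1000 (length 4)
  G: 1001 (length 4)
Average length = Σ p(s) × length(s) = 2.6818 bits


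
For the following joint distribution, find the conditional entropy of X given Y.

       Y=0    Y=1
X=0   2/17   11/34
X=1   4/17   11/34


H(X|Y) = Σ_y p(y) H(X|Y=y)
  p(Y=0) = 6/17, H(X|Y=0) = 0.9183
  p(Y=1) = 11/17, H(X|Y=1) = 1.0000
H(X|Y) = 0.3529×0.9183 + 0.6471×1.0000 = 0.9712 bits


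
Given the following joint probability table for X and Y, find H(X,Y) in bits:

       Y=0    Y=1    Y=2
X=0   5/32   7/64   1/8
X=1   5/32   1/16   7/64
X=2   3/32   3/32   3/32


H(X,Y) = -Σ p(x,y) log₂ p(x,y)
  p(0,0)=5/32: -0.1562 × log₂(0.1562) = 0.4184
  p(0,1)=7/64: -0.1094 × log₂(0.1094) = 0.3492
  p(0,2)=1/8: -0.1250 × log₂(0.1250) = 0.3750
  p(1,0)=5/32: -0.1562 × log₂(0.1562) = 0.4184
  p(1,1)=1/16: -0.0625 × log₂(0.0625) = 0.2500
  p(1,2)=7/64: -0.1094 × log₂(0.1094) = 0.3492
  p(2,0)=3/32: -0.0938 × log₂(0.0938) = 0.3202
  p(2,1)=3/32: -0.0938 × log₂(0.0938) = 0.3202
  p(2,2)=3/32: -0.0938 × log₂(0.0938) = 0.3202
H(X,Y) = 3.1208 bits


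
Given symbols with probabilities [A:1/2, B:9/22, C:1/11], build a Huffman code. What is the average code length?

Huffman tree construction:
Combine smallest probabilities repeatedly
Resulting codes:
  A: 0 (length 1)
  B: 11 (length 2)
  C: 10 (length 2)
Average length = Σ p(s) × length(s) = 1.5000 bits


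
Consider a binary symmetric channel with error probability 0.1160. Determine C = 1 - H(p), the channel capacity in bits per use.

For BSC with error probability p:
C = 1 - H(p) where H(p) is binary entropy
H(0.1160) = -0.1160 × log₂(0.1160) - 0.8840 × log₂(0.8840)
H(p) = 0.5178
C = 1 - 0.5178 = 0.4822 bits/use


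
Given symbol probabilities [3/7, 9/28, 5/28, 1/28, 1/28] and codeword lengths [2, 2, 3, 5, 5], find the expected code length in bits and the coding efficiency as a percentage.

Average length L = Σ p_i × l_i = 2.3929 bits
Entropy H = 1.8374 bits
Efficiency η = H/L × 100% = 76.79%


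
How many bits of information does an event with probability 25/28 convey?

Information content I(x) = -log₂(p(x))
I = -log₂(25/28) = -log₂(0.8929)
I = 0.1635 bits


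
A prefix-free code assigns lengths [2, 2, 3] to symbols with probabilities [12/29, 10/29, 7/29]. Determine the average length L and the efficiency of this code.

Average length L = Σ p_i × l_i = 2.2414 bits
Entropy H = 1.5514 bits
Efficiency η = H/L × 100% = 69.22%


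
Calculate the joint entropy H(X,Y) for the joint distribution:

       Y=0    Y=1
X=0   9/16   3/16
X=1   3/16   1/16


H(X,Y) = -Σ p(x,y) log₂ p(x,y)
  p(0,0)=9/16: -0.5625 × log₂(0.5625) = 0.4669
  p(0,1)=3/16: -0.1875 × log₂(0.1875) = 0.4528
  p(1,0)=3/16: -0.1875 × log₂(0.1875) = 0.4528
  p(1,1)=1/16: -0.0625 × log₂(0.0625) = 0.2500
H(X,Y) = 1.6226 bits


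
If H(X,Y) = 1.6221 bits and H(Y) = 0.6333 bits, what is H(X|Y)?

Chain rule: H(X,Y) = H(X|Y) + H(Y)
H(X|Y) = H(X,Y) - H(Y) = 1.6221 - 0.6333 = 0.9888 bits


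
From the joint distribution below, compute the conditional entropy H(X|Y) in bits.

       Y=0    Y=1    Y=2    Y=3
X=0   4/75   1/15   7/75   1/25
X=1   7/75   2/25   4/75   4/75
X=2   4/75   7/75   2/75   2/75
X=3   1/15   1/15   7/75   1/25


H(X|Y) = Σ_y p(y) H(X|Y=y)
  p(Y=0) = 4/15, H(X|Y=0) = 1.9589
  p(Y=1) = 23/75, H(X|Y=1) = 1.9853
  p(Y=2) = 4/15, H(X|Y=2) = 1.8568
  p(Y=3) = 4/25, H(X|Y=3) = 1.9591
H(X|Y) = 0.2667×1.9589 + 0.3067×1.9853 + 0.2667×1.8568 + 0.1600×1.9591 = 1.9398 bits


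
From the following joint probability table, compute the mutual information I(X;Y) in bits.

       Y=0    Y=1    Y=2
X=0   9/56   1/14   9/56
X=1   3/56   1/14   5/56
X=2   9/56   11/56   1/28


H(X) = 1.5353, H(Y) = 1.5761, H(X,Y) = 2.9858
I(X;Y) = H(X) + H(Y) - H(X,Y) = 0.1256 bits


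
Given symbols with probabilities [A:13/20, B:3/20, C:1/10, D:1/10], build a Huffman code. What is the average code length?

Huffman tree construction:
Combine smallest probabilities repeatedly
Resulting codes:
  A: 1 (length 1)
  B: 00 (length 2)
  C: 010 (length 3)
  D: 011 (length 3)
Average length = Σ p(s) × length(s) = 1.5500 bits


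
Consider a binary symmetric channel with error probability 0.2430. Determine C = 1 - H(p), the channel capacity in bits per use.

For BSC with error probability p:
C = 1 - H(p) where H(p) is binary entropy
H(0.2430) = -0.2430 × log₂(0.2430) - 0.7570 × log₂(0.7570)
H(p) = 0.8000
C = 1 - 0.8000 = 0.2000 bits/use


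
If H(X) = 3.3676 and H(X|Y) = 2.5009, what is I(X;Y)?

I(X;Y) = H(X) - H(X|Y)
I(X;Y) = 3.3676 - 2.5009 = 0.8667 bits


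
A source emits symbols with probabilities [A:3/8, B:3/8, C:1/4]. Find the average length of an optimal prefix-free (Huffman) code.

Huffman tree construction:
Combine smallest probabilities repeatedly
Resulting codes:
  A: 11 (length 2)
  B: 0 (length 1)
  C: 10 (length 2)
Average length = Σ p(s) × length(s) = 1.6250 bits


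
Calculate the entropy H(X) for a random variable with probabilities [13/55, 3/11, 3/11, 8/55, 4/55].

H(X) = -Σ p(x) log₂ p(x)
  -13/55 × log₂(13/55) = 0.4919
  -3/11 × log₂(3/11) = 0.5112
  -3/11 × log₂(3/11) = 0.5112
  -8/55 × log₂(8/55) = 0.4046
  -4/55 × log₂(4/55) = 0.2750
H(X) = 2.1939 bits


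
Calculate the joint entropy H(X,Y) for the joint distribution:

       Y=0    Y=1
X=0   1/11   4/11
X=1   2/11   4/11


H(X,Y) = -Σ p(x,y) log₂ p(x,y)
  p(0,0)=1/11: -0.0909 × log₂(0.0909) = 0.3145
  p(0,1)=4/11: -0.3636 × log₂(0.3636) = 0.5307
  p(1,0)=2/11: -0.1818 × log₂(0.1818) = 0.4472
  p(1,1)=4/11: -0.3636 × log₂(0.3636) = 0.5307
H(X,Y) = 1.8231 bits
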